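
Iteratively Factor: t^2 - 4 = (t + 2)*(t - 2)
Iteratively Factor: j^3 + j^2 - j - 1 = (j - 1)*(j^2 + 2*j + 1) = (j - 1)*(j + 1)*(j + 1)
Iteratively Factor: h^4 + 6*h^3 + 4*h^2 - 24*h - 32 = (h + 4)*(h^3 + 2*h^2 - 4*h - 8) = (h - 2)*(h + 4)*(h^2 + 4*h + 4) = (h - 2)*(h + 2)*(h + 4)*(h + 2)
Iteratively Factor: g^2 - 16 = (g + 4)*(g - 4)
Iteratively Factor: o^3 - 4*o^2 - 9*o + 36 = (o - 3)*(o^2 - o - 12) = (o - 3)*(o + 3)*(o - 4)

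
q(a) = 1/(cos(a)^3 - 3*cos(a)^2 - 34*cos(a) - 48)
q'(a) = (3*sin(a)*cos(a)^2 - 6*sin(a)*cos(a) - 34*sin(a))/(cos(a)^3 - 3*cos(a)^2 - 34*cos(a) - 48)^2 = (3*cos(a)^2 - 6*cos(a) - 34)*sin(a)/((cos(a) - 8)^2*(cos(a) + 2)^2*(cos(a) + 3)^2)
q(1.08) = -0.02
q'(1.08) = -0.01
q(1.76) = -0.02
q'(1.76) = -0.02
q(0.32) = -0.01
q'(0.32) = -0.00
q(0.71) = -0.01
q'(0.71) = -0.00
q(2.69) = -0.05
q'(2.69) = -0.03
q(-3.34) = -0.05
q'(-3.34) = -0.01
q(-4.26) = -0.03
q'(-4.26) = -0.02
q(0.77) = -0.01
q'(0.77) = -0.00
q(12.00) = -0.01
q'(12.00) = 0.00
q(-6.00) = -0.01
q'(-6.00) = 0.00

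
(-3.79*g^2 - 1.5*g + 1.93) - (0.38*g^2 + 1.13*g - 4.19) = -4.17*g^2 - 2.63*g + 6.12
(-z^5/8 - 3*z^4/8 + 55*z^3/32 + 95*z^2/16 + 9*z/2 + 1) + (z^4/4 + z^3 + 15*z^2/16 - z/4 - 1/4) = -z^5/8 - z^4/8 + 87*z^3/32 + 55*z^2/8 + 17*z/4 + 3/4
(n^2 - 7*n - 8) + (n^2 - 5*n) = 2*n^2 - 12*n - 8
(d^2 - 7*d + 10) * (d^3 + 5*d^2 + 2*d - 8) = d^5 - 2*d^4 - 23*d^3 + 28*d^2 + 76*d - 80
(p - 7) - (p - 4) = -3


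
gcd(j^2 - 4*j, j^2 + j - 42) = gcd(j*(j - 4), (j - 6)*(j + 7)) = 1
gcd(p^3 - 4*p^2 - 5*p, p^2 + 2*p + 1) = p + 1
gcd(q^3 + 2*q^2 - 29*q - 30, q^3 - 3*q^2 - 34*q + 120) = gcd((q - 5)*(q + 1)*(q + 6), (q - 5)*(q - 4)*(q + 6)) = q^2 + q - 30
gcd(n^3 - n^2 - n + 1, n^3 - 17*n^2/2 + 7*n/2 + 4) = n - 1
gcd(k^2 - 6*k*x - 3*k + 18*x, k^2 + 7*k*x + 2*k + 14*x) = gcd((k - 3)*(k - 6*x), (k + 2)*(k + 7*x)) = 1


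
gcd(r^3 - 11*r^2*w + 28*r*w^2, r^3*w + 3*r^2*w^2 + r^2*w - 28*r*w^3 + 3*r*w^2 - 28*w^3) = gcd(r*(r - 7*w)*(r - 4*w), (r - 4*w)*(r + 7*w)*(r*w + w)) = r - 4*w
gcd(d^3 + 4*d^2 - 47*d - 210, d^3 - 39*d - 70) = d^2 - 2*d - 35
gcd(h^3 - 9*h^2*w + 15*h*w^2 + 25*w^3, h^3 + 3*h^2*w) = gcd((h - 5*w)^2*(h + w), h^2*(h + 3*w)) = 1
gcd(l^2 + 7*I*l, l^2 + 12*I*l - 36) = 1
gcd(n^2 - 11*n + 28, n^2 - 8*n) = 1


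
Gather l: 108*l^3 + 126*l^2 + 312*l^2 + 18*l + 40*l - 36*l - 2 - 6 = 108*l^3 + 438*l^2 + 22*l - 8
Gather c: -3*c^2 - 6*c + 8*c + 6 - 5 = -3*c^2 + 2*c + 1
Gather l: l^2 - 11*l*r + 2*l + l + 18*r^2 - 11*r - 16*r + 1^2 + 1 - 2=l^2 + l*(3 - 11*r) + 18*r^2 - 27*r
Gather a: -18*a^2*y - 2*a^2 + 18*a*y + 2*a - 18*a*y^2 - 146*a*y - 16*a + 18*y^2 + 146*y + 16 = a^2*(-18*y - 2) + a*(-18*y^2 - 128*y - 14) + 18*y^2 + 146*y + 16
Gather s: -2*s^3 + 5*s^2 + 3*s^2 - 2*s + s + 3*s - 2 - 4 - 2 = -2*s^3 + 8*s^2 + 2*s - 8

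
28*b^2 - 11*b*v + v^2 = (-7*b + v)*(-4*b + v)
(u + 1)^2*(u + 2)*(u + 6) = u^4 + 10*u^3 + 29*u^2 + 32*u + 12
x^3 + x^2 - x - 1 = (x - 1)*(x + 1)^2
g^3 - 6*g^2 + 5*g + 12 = (g - 4)*(g - 3)*(g + 1)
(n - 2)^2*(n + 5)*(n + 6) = n^4 + 7*n^3 - 10*n^2 - 76*n + 120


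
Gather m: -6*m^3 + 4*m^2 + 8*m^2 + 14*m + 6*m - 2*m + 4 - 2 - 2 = -6*m^3 + 12*m^2 + 18*m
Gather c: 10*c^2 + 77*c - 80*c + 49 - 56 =10*c^2 - 3*c - 7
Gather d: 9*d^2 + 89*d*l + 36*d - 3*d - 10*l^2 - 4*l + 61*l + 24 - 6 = 9*d^2 + d*(89*l + 33) - 10*l^2 + 57*l + 18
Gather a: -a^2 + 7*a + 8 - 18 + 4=-a^2 + 7*a - 6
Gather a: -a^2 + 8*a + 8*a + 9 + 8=-a^2 + 16*a + 17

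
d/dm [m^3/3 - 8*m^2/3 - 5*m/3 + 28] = m^2 - 16*m/3 - 5/3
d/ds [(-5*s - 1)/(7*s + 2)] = -3/(7*s + 2)^2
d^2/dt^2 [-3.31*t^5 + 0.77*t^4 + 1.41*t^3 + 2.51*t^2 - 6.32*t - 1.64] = -66.2*t^3 + 9.24*t^2 + 8.46*t + 5.02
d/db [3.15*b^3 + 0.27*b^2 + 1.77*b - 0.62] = 9.45*b^2 + 0.54*b + 1.77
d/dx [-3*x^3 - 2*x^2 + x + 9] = -9*x^2 - 4*x + 1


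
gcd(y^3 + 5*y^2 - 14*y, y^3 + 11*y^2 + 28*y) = y^2 + 7*y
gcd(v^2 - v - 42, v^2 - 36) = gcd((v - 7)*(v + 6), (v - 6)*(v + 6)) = v + 6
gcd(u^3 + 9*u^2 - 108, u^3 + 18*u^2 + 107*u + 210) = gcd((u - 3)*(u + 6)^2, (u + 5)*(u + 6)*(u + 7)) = u + 6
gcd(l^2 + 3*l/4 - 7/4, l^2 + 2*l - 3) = l - 1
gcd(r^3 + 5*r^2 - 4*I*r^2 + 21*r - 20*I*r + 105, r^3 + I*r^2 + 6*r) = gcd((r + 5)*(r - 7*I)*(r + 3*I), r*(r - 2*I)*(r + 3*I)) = r + 3*I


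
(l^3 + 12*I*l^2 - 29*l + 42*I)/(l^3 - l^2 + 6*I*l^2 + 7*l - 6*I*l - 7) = (l + 6*I)/(l - 1)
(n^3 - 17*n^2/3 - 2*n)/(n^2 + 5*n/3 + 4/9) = 3*n*(n - 6)/(3*n + 4)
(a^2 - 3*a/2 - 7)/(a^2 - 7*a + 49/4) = 2*(a + 2)/(2*a - 7)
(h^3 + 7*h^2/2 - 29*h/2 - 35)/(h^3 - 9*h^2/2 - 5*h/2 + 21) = (h + 5)/(h - 3)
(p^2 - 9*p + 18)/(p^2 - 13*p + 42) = (p - 3)/(p - 7)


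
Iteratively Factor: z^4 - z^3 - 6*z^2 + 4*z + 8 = (z - 2)*(z^3 + z^2 - 4*z - 4) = (z - 2)*(z + 2)*(z^2 - z - 2) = (z - 2)^2*(z + 2)*(z + 1)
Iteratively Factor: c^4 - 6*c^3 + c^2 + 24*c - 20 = (c - 5)*(c^3 - c^2 - 4*c + 4) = (c - 5)*(c - 1)*(c^2 - 4) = (c - 5)*(c - 2)*(c - 1)*(c + 2)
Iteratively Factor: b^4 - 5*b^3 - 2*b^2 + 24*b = (b)*(b^3 - 5*b^2 - 2*b + 24) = b*(b - 3)*(b^2 - 2*b - 8) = b*(b - 3)*(b + 2)*(b - 4)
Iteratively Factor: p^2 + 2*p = (p)*(p + 2)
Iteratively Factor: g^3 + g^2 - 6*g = (g)*(g^2 + g - 6) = g*(g + 3)*(g - 2)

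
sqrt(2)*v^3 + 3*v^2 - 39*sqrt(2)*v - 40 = (v - 4*sqrt(2))*(v + 5*sqrt(2))*(sqrt(2)*v + 1)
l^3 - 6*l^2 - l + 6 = (l - 6)*(l - 1)*(l + 1)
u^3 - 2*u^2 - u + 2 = (u - 2)*(u - 1)*(u + 1)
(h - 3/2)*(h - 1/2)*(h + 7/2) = h^3 + 3*h^2/2 - 25*h/4 + 21/8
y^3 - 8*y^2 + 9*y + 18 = (y - 6)*(y - 3)*(y + 1)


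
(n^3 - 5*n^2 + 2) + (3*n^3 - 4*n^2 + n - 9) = 4*n^3 - 9*n^2 + n - 7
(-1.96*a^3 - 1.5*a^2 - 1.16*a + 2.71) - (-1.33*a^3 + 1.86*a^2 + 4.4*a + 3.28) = -0.63*a^3 - 3.36*a^2 - 5.56*a - 0.57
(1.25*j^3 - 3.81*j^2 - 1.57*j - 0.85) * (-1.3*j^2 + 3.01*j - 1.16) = -1.625*j^5 + 8.7155*j^4 - 10.8771*j^3 + 0.7989*j^2 - 0.7373*j + 0.986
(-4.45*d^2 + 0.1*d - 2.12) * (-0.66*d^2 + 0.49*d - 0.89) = 2.937*d^4 - 2.2465*d^3 + 5.4087*d^2 - 1.1278*d + 1.8868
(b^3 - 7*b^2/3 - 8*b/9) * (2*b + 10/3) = 2*b^4 - 4*b^3/3 - 86*b^2/9 - 80*b/27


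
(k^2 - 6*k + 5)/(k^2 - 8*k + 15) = (k - 1)/(k - 3)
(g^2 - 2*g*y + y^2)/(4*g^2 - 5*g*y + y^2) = (-g + y)/(-4*g + y)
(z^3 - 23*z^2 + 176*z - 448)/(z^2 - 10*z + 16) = (z^2 - 15*z + 56)/(z - 2)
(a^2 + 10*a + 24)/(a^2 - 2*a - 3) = (a^2 + 10*a + 24)/(a^2 - 2*a - 3)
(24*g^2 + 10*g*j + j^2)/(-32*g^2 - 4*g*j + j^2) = (-6*g - j)/(8*g - j)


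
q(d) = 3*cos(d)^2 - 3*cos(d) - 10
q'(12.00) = 1.11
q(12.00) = -10.40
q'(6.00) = 0.77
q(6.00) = -10.11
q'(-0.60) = 1.10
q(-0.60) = -10.43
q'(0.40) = -0.98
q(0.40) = -10.22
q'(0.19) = -0.55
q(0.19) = -10.05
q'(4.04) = -5.27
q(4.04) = -6.97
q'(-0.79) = 0.87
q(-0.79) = -10.63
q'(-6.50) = 0.62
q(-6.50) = -10.07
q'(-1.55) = -2.87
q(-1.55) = -10.06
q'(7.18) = -0.58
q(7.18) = -10.70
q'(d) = -6*sin(d)*cos(d) + 3*sin(d)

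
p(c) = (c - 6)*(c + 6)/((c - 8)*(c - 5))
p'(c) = (c - 6)/((c - 8)*(c - 5)) - (c - 6)*(c + 6)/((c - 8)*(c - 5)^2) + (c + 6)/((c - 8)*(c - 5)) - (c - 6)*(c + 6)/((c - 8)^2*(c - 5)) = (-13*c^2 + 152*c - 468)/(c^4 - 26*c^3 + 249*c^2 - 1040*c + 1600)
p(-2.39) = -0.39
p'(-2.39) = -0.15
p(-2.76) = -0.34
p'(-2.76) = -0.14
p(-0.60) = -0.74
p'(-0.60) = -0.24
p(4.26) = -6.45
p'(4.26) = -7.36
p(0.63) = -1.11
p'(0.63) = -0.36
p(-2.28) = -0.41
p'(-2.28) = -0.16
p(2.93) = -2.61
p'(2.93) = -1.22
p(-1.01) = -0.65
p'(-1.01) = -0.22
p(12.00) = 3.86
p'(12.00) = -0.66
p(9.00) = 11.25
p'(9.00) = -9.56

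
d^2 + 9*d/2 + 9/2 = (d + 3/2)*(d + 3)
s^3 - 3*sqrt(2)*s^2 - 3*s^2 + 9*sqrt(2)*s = s*(s - 3)*(s - 3*sqrt(2))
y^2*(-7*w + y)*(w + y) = -7*w^2*y^2 - 6*w*y^3 + y^4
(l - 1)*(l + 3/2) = l^2 + l/2 - 3/2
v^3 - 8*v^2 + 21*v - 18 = (v - 3)^2*(v - 2)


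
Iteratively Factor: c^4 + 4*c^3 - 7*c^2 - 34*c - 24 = (c + 2)*(c^3 + 2*c^2 - 11*c - 12) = (c + 1)*(c + 2)*(c^2 + c - 12) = (c + 1)*(c + 2)*(c + 4)*(c - 3)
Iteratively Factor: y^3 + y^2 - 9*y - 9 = (y + 1)*(y^2 - 9) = (y - 3)*(y + 1)*(y + 3)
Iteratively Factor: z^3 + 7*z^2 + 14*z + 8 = (z + 4)*(z^2 + 3*z + 2) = (z + 1)*(z + 4)*(z + 2)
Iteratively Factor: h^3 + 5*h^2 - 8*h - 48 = (h + 4)*(h^2 + h - 12) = (h - 3)*(h + 4)*(h + 4)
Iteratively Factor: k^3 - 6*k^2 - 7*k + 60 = (k - 5)*(k^2 - k - 12) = (k - 5)*(k + 3)*(k - 4)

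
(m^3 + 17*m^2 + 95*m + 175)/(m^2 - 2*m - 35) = (m^2 + 12*m + 35)/(m - 7)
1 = 1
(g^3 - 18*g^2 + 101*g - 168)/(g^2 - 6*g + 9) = (g^2 - 15*g + 56)/(g - 3)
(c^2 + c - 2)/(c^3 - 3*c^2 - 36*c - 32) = (-c^2 - c + 2)/(-c^3 + 3*c^2 + 36*c + 32)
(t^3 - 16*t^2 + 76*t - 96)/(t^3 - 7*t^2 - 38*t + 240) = (t^2 - 8*t + 12)/(t^2 + t - 30)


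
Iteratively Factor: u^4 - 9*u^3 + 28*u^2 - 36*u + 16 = (u - 2)*(u^3 - 7*u^2 + 14*u - 8) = (u - 2)^2*(u^2 - 5*u + 4) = (u - 2)^2*(u - 1)*(u - 4)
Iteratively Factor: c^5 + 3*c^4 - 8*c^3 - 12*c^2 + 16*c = (c + 2)*(c^4 + c^3 - 10*c^2 + 8*c) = (c - 2)*(c + 2)*(c^3 + 3*c^2 - 4*c) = (c - 2)*(c + 2)*(c + 4)*(c^2 - c) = (c - 2)*(c - 1)*(c + 2)*(c + 4)*(c)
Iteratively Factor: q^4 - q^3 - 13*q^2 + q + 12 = (q - 1)*(q^3 - 13*q - 12) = (q - 1)*(q + 1)*(q^2 - q - 12) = (q - 1)*(q + 1)*(q + 3)*(q - 4)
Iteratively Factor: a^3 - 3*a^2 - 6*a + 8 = (a - 4)*(a^2 + a - 2) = (a - 4)*(a - 1)*(a + 2)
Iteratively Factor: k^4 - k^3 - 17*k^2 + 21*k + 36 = (k + 4)*(k^3 - 5*k^2 + 3*k + 9) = (k - 3)*(k + 4)*(k^2 - 2*k - 3) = (k - 3)*(k + 1)*(k + 4)*(k - 3)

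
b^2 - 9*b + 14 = (b - 7)*(b - 2)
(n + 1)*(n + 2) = n^2 + 3*n + 2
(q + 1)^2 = q^2 + 2*q + 1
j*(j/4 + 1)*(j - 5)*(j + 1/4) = j^4/4 - 3*j^3/16 - 81*j^2/16 - 5*j/4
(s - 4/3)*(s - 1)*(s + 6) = s^3 + 11*s^2/3 - 38*s/3 + 8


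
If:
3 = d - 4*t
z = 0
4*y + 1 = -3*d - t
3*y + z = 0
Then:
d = -1/13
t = -10/13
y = 0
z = 0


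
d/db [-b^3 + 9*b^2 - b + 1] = -3*b^2 + 18*b - 1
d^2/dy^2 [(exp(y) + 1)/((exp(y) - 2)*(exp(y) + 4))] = (exp(4*y) + 2*exp(3*y) + 54*exp(2*y) + 52*exp(y) + 80)*exp(y)/(exp(6*y) + 6*exp(5*y) - 12*exp(4*y) - 88*exp(3*y) + 96*exp(2*y) + 384*exp(y) - 512)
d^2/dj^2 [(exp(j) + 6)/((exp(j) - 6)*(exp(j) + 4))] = (exp(4*j) + 26*exp(3*j) + 108*exp(2*j) + 552*exp(j) + 288)*exp(j)/(exp(6*j) - 6*exp(5*j) - 60*exp(4*j) + 280*exp(3*j) + 1440*exp(2*j) - 3456*exp(j) - 13824)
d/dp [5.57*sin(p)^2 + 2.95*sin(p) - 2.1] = (11.14*sin(p) + 2.95)*cos(p)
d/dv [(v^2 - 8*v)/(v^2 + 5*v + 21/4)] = 8*(26*v^2 + 21*v - 84)/(16*v^4 + 160*v^3 + 568*v^2 + 840*v + 441)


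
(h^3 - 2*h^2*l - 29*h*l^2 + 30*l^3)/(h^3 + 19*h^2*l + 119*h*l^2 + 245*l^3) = (h^2 - 7*h*l + 6*l^2)/(h^2 + 14*h*l + 49*l^2)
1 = 1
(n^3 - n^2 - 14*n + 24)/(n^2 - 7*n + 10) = (n^2 + n - 12)/(n - 5)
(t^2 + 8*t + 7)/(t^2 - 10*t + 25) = (t^2 + 8*t + 7)/(t^2 - 10*t + 25)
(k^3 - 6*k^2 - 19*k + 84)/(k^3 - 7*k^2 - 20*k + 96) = (k - 7)/(k - 8)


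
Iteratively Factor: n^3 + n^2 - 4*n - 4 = (n - 2)*(n^2 + 3*n + 2) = (n - 2)*(n + 2)*(n + 1)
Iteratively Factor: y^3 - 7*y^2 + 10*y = (y - 5)*(y^2 - 2*y) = y*(y - 5)*(y - 2)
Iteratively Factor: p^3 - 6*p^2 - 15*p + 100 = (p - 5)*(p^2 - p - 20) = (p - 5)^2*(p + 4)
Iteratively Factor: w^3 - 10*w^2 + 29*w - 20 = (w - 1)*(w^2 - 9*w + 20) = (w - 5)*(w - 1)*(w - 4)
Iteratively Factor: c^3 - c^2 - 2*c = (c + 1)*(c^2 - 2*c) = (c - 2)*(c + 1)*(c)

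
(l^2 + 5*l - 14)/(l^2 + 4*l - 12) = (l + 7)/(l + 6)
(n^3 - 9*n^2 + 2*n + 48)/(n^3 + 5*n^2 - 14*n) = (n^3 - 9*n^2 + 2*n + 48)/(n*(n^2 + 5*n - 14))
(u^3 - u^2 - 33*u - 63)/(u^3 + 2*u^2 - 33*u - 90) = (u^2 - 4*u - 21)/(u^2 - u - 30)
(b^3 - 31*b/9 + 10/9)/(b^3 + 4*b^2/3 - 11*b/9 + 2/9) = (3*b - 5)/(3*b - 1)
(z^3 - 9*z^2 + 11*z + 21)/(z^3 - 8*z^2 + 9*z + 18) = (z - 7)/(z - 6)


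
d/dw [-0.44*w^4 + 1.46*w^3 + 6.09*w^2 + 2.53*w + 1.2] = -1.76*w^3 + 4.38*w^2 + 12.18*w + 2.53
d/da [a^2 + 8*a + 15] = 2*a + 8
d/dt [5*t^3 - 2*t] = 15*t^2 - 2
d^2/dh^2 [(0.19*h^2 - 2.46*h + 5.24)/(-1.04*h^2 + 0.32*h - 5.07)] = (5.195008*h^3 - 27.994512*h^2 - 67.363296*h + 52.400138)/(1.124864*h^6 - 1.038336*h^5 + 16.770624*h^4 - 10.156544*h^3 + 81.756792*h^2 - 24.676704*h + 130.323843)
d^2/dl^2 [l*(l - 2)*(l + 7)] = 6*l + 10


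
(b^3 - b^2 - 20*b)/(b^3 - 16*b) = (b - 5)/(b - 4)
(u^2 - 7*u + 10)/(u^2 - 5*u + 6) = (u - 5)/(u - 3)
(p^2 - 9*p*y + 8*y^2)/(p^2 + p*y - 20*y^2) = (p^2 - 9*p*y + 8*y^2)/(p^2 + p*y - 20*y^2)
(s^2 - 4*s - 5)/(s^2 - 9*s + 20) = (s + 1)/(s - 4)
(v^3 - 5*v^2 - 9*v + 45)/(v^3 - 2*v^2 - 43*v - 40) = (-v^3 + 5*v^2 + 9*v - 45)/(-v^3 + 2*v^2 + 43*v + 40)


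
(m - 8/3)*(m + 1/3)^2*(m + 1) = m^4 - m^3 - 11*m^2/3 - 53*m/27 - 8/27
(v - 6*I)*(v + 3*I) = v^2 - 3*I*v + 18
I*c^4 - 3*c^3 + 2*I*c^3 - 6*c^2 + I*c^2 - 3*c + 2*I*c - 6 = (c + 2)*(c + I)*(c + 3*I)*(I*c + 1)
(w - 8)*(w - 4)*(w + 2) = w^3 - 10*w^2 + 8*w + 64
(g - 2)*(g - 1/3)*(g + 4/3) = g^3 - g^2 - 22*g/9 + 8/9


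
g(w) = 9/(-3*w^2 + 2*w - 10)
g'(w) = 9*(6*w - 2)/(-3*w^2 + 2*w - 10)^2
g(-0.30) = -0.83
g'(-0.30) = -0.29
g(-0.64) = -0.72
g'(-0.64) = -0.34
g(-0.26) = -0.84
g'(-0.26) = -0.28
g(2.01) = -0.50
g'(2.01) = 0.28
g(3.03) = -0.29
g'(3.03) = 0.15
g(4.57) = -0.14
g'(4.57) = 0.06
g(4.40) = -0.15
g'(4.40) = 0.06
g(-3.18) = -0.19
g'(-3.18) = -0.09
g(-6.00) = -0.07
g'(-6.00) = -0.02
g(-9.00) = -0.03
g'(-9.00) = -0.00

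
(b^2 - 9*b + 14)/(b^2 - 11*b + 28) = (b - 2)/(b - 4)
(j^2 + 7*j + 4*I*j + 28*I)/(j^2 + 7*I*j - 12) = (j + 7)/(j + 3*I)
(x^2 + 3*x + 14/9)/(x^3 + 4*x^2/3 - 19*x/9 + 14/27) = 3*(3*x + 2)/(9*x^2 - 9*x + 2)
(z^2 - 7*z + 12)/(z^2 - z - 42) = (-z^2 + 7*z - 12)/(-z^2 + z + 42)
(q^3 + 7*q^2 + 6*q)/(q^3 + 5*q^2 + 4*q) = (q + 6)/(q + 4)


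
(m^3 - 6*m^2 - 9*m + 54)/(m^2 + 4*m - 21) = (m^2 - 3*m - 18)/(m + 7)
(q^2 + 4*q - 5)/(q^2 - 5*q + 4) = (q + 5)/(q - 4)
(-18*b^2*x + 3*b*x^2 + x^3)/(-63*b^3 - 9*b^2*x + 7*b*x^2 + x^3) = x*(6*b + x)/(21*b^2 + 10*b*x + x^2)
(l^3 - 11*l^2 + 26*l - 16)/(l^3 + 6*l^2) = (l^3 - 11*l^2 + 26*l - 16)/(l^2*(l + 6))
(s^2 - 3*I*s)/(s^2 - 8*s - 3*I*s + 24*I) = s/(s - 8)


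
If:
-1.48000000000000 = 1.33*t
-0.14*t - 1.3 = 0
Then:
No Solution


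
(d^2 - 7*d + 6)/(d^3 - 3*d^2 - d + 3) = (d - 6)/(d^2 - 2*d - 3)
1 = 1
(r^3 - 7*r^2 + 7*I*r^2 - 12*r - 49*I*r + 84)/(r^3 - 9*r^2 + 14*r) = (r^2 + 7*I*r - 12)/(r*(r - 2))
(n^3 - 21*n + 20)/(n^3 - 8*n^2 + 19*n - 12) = (n + 5)/(n - 3)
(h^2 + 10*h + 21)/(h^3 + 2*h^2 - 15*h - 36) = (h + 7)/(h^2 - h - 12)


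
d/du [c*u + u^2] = c + 2*u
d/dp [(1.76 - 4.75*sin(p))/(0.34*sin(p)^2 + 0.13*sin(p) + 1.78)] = (1.615*sin(p)^2 - 1.1968*sin(p) - 8.6838)*cos(p)/(0.1156*sin(p)^4 + 0.0884*sin(p)^3 + 1.2273*sin(p)^2 + 0.4628*sin(p) + 3.1684)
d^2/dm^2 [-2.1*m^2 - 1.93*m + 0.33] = -4.20000000000000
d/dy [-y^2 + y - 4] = 1 - 2*y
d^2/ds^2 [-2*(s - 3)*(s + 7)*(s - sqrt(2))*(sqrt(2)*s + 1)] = -24*sqrt(2)*s^2 - 48*sqrt(2)*s + 12*s + 16 + 88*sqrt(2)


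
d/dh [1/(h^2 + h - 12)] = (-2*h - 1)/(h^2 + h - 12)^2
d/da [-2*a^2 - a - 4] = -4*a - 1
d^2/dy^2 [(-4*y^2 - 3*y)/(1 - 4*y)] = 32/(64*y^3 - 48*y^2 + 12*y - 1)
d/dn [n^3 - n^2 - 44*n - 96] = 3*n^2 - 2*n - 44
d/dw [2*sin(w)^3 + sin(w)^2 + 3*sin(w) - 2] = (6*sin(w)^2 + 2*sin(w) + 3)*cos(w)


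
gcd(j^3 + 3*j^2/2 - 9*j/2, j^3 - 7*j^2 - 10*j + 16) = 1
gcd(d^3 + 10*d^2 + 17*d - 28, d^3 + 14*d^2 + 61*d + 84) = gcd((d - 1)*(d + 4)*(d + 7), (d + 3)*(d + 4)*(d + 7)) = d^2 + 11*d + 28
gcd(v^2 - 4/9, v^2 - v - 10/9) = v + 2/3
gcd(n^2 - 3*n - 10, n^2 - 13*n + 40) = n - 5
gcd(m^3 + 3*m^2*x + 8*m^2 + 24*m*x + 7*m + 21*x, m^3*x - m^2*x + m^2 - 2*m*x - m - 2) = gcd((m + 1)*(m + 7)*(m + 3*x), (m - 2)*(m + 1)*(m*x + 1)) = m + 1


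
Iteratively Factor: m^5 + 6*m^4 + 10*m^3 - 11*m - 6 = (m + 2)*(m^4 + 4*m^3 + 2*m^2 - 4*m - 3) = (m + 1)*(m + 2)*(m^3 + 3*m^2 - m - 3) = (m - 1)*(m + 1)*(m + 2)*(m^2 + 4*m + 3) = (m - 1)*(m + 1)*(m + 2)*(m + 3)*(m + 1)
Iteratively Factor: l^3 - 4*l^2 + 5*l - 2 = (l - 1)*(l^2 - 3*l + 2) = (l - 1)^2*(l - 2)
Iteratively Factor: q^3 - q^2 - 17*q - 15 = (q + 3)*(q^2 - 4*q - 5) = (q - 5)*(q + 3)*(q + 1)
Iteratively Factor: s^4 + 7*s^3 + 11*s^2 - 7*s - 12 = (s + 3)*(s^3 + 4*s^2 - s - 4) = (s + 1)*(s + 3)*(s^2 + 3*s - 4) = (s - 1)*(s + 1)*(s + 3)*(s + 4)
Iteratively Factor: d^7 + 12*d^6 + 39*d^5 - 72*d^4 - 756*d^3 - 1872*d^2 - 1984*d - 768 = (d + 3)*(d^6 + 9*d^5 + 12*d^4 - 108*d^3 - 432*d^2 - 576*d - 256) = (d + 2)*(d + 3)*(d^5 + 7*d^4 - 2*d^3 - 104*d^2 - 224*d - 128) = (d - 4)*(d + 2)*(d + 3)*(d^4 + 11*d^3 + 42*d^2 + 64*d + 32) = (d - 4)*(d + 1)*(d + 2)*(d + 3)*(d^3 + 10*d^2 + 32*d + 32) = (d - 4)*(d + 1)*(d + 2)*(d + 3)*(d + 4)*(d^2 + 6*d + 8) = (d - 4)*(d + 1)*(d + 2)*(d + 3)*(d + 4)^2*(d + 2)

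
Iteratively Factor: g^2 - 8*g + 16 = (g - 4)*(g - 4)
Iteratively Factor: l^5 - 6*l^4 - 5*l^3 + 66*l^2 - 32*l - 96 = (l + 1)*(l^4 - 7*l^3 + 2*l^2 + 64*l - 96) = (l - 2)*(l + 1)*(l^3 - 5*l^2 - 8*l + 48) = (l - 4)*(l - 2)*(l + 1)*(l^2 - l - 12) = (l - 4)^2*(l - 2)*(l + 1)*(l + 3)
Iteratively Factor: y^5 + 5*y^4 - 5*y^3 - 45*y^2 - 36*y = (y + 1)*(y^4 + 4*y^3 - 9*y^2 - 36*y) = (y + 1)*(y + 3)*(y^3 + y^2 - 12*y) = y*(y + 1)*(y + 3)*(y^2 + y - 12) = y*(y + 1)*(y + 3)*(y + 4)*(y - 3)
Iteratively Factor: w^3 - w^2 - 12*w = (w - 4)*(w^2 + 3*w) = (w - 4)*(w + 3)*(w)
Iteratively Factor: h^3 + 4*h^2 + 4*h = (h + 2)*(h^2 + 2*h) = h*(h + 2)*(h + 2)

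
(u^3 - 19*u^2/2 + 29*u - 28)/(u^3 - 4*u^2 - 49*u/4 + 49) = 2*(u - 2)/(2*u + 7)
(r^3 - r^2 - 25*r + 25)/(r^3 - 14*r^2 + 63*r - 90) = (r^2 + 4*r - 5)/(r^2 - 9*r + 18)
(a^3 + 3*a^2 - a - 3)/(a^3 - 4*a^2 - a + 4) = (a + 3)/(a - 4)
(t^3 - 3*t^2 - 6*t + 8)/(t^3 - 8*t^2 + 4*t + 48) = (t - 1)/(t - 6)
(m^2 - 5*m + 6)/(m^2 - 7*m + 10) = (m - 3)/(m - 5)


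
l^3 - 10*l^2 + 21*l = l*(l - 7)*(l - 3)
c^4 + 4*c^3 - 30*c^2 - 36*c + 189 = (c - 3)^2*(c + 3)*(c + 7)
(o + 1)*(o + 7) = o^2 + 8*o + 7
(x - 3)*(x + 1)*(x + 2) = x^3 - 7*x - 6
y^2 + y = y*(y + 1)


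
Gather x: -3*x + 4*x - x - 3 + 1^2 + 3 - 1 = 0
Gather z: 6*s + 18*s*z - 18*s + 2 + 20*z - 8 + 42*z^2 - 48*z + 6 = -12*s + 42*z^2 + z*(18*s - 28)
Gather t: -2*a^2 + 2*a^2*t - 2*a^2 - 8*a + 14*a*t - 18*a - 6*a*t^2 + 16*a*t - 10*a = -4*a^2 - 6*a*t^2 - 36*a + t*(2*a^2 + 30*a)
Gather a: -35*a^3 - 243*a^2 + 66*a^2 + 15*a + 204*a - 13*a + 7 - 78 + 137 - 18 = -35*a^3 - 177*a^2 + 206*a + 48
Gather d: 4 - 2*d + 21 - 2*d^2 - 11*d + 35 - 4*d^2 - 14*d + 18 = -6*d^2 - 27*d + 78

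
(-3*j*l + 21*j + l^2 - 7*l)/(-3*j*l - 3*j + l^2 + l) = (l - 7)/(l + 1)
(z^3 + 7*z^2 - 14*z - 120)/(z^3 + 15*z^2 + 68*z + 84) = (z^2 + z - 20)/(z^2 + 9*z + 14)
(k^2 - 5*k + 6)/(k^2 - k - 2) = (k - 3)/(k + 1)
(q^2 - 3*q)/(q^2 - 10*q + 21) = q/(q - 7)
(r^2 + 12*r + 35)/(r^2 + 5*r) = (r + 7)/r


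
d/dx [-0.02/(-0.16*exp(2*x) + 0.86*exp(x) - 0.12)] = (0.0172 - 0.0064*exp(x))*exp(x)/(0.16*exp(2*x) - 0.86*exp(x) + 0.12)^2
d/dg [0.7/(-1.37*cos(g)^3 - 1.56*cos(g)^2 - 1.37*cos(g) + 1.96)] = (2.877*sin(g)^2 - 2.184*cos(g) - 3.836)*sin(g)/(1.37*cos(g)^3 + 1.56*cos(g)^2 + 1.37*cos(g) - 1.96)^2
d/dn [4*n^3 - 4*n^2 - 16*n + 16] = 12*n^2 - 8*n - 16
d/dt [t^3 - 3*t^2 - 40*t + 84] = 3*t^2 - 6*t - 40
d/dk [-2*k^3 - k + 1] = -6*k^2 - 1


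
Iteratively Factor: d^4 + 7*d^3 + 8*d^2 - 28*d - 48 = (d + 2)*(d^3 + 5*d^2 - 2*d - 24) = (d + 2)*(d + 3)*(d^2 + 2*d - 8) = (d + 2)*(d + 3)*(d + 4)*(d - 2)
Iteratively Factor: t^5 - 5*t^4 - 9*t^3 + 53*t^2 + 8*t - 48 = (t - 4)*(t^4 - t^3 - 13*t^2 + t + 12) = (t - 4)*(t - 1)*(t^3 - 13*t - 12) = (t - 4)*(t - 1)*(t + 1)*(t^2 - t - 12) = (t - 4)^2*(t - 1)*(t + 1)*(t + 3)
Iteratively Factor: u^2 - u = (u)*(u - 1)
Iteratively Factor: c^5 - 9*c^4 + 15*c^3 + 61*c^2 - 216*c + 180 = (c - 2)*(c^4 - 7*c^3 + c^2 + 63*c - 90) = (c - 2)^2*(c^3 - 5*c^2 - 9*c + 45) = (c - 3)*(c - 2)^2*(c^2 - 2*c - 15) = (c - 5)*(c - 3)*(c - 2)^2*(c + 3)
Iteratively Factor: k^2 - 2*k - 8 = (k - 4)*(k + 2)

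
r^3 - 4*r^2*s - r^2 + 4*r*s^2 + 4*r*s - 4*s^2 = (r - 1)*(r - 2*s)^2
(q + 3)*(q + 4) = q^2 + 7*q + 12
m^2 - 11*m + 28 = (m - 7)*(m - 4)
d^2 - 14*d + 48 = (d - 8)*(d - 6)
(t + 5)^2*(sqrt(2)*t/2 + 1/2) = sqrt(2)*t^3/2 + t^2/2 + 5*sqrt(2)*t^2 + 5*t + 25*sqrt(2)*t/2 + 25/2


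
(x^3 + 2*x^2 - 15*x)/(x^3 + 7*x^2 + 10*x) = (x - 3)/(x + 2)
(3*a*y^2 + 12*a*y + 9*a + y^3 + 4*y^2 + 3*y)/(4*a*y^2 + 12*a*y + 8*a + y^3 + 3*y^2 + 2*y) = (3*a*y + 9*a + y^2 + 3*y)/(4*a*y + 8*a + y^2 + 2*y)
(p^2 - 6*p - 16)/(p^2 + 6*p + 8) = (p - 8)/(p + 4)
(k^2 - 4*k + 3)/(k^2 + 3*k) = (k^2 - 4*k + 3)/(k*(k + 3))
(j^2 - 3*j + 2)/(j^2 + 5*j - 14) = (j - 1)/(j + 7)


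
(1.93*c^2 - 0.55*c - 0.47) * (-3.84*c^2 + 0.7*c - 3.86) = -7.4112*c^4 + 3.463*c^3 - 6.03*c^2 + 1.794*c + 1.8142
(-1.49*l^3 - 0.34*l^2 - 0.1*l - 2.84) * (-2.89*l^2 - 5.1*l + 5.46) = 4.3061*l^5 + 8.5816*l^4 - 6.1124*l^3 + 6.8612*l^2 + 13.938*l - 15.5064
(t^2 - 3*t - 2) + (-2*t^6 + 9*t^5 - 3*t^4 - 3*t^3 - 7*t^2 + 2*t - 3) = -2*t^6 + 9*t^5 - 3*t^4 - 3*t^3 - 6*t^2 - t - 5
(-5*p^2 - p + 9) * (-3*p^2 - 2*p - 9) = 15*p^4 + 13*p^3 + 20*p^2 - 9*p - 81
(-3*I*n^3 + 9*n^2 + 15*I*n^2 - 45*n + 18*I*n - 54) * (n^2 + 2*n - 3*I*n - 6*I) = -3*I*n^5 + 9*I*n^4 + 21*I*n^3 + 117*I*n^2 + 432*I*n + 324*I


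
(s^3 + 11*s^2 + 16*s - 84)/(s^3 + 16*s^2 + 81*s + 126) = (s - 2)/(s + 3)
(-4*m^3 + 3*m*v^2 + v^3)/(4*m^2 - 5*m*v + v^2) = (4*m^2 + 4*m*v + v^2)/(-4*m + v)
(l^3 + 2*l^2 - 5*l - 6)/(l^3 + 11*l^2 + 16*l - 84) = (l^2 + 4*l + 3)/(l^2 + 13*l + 42)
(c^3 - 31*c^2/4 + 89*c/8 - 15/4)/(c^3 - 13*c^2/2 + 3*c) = (c - 5/4)/c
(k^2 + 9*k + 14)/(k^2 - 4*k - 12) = (k + 7)/(k - 6)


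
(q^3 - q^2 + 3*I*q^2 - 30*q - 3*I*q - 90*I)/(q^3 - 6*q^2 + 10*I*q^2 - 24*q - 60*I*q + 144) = (q^2 + q*(5 + 3*I) + 15*I)/(q^2 + 10*I*q - 24)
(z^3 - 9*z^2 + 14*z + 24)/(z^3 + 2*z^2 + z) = (z^2 - 10*z + 24)/(z*(z + 1))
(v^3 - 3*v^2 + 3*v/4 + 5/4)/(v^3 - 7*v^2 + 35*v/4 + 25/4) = (v - 1)/(v - 5)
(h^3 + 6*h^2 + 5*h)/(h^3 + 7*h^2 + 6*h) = (h + 5)/(h + 6)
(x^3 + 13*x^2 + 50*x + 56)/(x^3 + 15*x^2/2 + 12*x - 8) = 2*(x^2 + 9*x + 14)/(2*x^2 + 7*x - 4)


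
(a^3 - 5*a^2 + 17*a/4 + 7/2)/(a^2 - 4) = (a^2 - 3*a - 7/4)/(a + 2)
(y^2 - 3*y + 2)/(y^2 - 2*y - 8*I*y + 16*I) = (y - 1)/(y - 8*I)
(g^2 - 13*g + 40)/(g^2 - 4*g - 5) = (g - 8)/(g + 1)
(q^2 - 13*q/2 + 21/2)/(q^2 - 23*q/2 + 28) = (q - 3)/(q - 8)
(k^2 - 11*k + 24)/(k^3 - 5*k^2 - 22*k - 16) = (k - 3)/(k^2 + 3*k + 2)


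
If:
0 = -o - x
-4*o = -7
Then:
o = 7/4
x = -7/4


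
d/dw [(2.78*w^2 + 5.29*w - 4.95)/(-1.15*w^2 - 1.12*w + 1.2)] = (2.9699*w^2 - 4.713*w + 0.803999999999999)/(1.3225*w^4 + 2.576*w^3 - 1.5056*w^2 - 2.688*w + 1.44)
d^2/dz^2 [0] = 0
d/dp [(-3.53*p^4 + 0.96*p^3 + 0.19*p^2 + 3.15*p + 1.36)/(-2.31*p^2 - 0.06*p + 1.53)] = (16.3086*p^5 - 1.5822*p^4 - 21.7188*p^3 + 11.6715*p^2 + 6.8646*p + 4.9011)/(5.3361*p^4 + 0.2772*p^3 - 7.065*p^2 - 0.1836*p + 2.3409)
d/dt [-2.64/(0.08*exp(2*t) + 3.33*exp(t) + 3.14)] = (0.4224*exp(t) + 8.7912)*exp(t)/(0.08*exp(2*t) + 3.33*exp(t) + 3.14)^2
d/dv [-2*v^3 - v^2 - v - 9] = -6*v^2 - 2*v - 1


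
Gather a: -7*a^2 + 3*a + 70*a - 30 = -7*a^2 + 73*a - 30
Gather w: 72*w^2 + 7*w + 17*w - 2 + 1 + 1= 72*w^2 + 24*w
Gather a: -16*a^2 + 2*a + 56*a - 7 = -16*a^2 + 58*a - 7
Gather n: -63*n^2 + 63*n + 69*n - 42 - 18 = -63*n^2 + 132*n - 60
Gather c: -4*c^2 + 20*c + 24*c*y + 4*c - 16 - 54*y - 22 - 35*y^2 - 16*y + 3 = -4*c^2 + c*(24*y + 24) - 35*y^2 - 70*y - 35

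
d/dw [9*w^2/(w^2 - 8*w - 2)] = 18*w*(w^2 - w*(w - 4) - 8*w - 2)/(-w^2 + 8*w + 2)^2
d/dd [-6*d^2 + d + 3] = 1 - 12*d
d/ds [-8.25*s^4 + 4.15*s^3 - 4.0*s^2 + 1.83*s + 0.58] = -33.0*s^3 + 12.45*s^2 - 8.0*s + 1.83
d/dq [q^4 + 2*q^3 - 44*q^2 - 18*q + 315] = 4*q^3 + 6*q^2 - 88*q - 18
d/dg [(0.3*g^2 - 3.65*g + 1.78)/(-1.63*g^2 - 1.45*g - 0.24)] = (-6.3845*g^2 + 5.6588*g + 3.457)/(2.6569*g^4 + 4.727*g^3 + 2.8849*g^2 + 0.696*g + 0.0576)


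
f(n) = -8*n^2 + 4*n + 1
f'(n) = 4 - 16*n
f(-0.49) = -2.88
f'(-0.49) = 11.84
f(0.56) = 0.73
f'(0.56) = -4.96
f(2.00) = -23.00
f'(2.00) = -28.00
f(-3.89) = -135.62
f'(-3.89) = 66.24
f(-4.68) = -192.94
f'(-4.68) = 78.88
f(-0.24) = -0.42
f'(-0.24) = 7.84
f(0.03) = 1.11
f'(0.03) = 3.52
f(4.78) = -162.67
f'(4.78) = -72.48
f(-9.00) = -683.00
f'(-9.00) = 148.00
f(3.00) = -59.00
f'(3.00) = -44.00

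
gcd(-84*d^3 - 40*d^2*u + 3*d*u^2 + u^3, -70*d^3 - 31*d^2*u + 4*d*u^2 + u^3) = 14*d^2 + 9*d*u + u^2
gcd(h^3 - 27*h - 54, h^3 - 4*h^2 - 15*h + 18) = h^2 - 3*h - 18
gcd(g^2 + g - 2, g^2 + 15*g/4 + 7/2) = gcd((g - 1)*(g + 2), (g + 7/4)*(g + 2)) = g + 2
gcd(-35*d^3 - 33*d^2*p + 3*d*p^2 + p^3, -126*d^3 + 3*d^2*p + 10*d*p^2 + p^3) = 7*d + p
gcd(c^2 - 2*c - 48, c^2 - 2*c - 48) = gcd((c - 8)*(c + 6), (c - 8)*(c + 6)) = c^2 - 2*c - 48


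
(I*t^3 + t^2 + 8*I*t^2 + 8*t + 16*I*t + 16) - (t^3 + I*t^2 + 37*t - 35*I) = -t^3 + I*t^3 + t^2 + 7*I*t^2 - 29*t + 16*I*t + 16 + 35*I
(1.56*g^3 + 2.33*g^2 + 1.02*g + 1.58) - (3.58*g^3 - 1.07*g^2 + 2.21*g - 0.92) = -2.02*g^3 + 3.4*g^2 - 1.19*g + 2.5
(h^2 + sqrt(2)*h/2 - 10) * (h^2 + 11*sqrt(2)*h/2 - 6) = h^4 + 6*sqrt(2)*h^3 - 21*h^2/2 - 58*sqrt(2)*h + 60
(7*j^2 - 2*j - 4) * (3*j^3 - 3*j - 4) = 21*j^5 - 6*j^4 - 33*j^3 - 22*j^2 + 20*j + 16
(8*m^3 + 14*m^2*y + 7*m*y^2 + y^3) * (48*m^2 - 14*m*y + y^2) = 384*m^5 + 560*m^4*y + 148*m^3*y^2 - 36*m^2*y^3 - 7*m*y^4 + y^5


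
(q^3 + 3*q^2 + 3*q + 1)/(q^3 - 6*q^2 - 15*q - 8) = (q + 1)/(q - 8)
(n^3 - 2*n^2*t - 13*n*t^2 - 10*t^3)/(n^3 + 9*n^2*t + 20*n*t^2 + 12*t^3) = (n - 5*t)/(n + 6*t)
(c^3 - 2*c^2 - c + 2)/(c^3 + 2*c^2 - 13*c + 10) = (c + 1)/(c + 5)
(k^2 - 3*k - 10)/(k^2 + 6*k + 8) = (k - 5)/(k + 4)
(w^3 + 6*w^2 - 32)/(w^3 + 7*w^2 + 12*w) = (w^2 + 2*w - 8)/(w*(w + 3))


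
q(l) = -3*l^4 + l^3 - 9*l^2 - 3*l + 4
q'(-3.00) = 402.00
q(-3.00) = -338.00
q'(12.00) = -20523.00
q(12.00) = -61808.00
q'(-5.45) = 2126.75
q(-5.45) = -3055.57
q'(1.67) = -80.58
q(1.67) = -44.79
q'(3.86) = -717.93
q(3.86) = -750.16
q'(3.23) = -434.22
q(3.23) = -392.42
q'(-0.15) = -0.19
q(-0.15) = 4.24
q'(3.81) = -691.71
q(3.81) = -714.92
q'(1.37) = -52.89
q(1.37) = -25.00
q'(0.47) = -12.04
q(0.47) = 0.56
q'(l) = -12*l^3 + 3*l^2 - 18*l - 3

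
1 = 1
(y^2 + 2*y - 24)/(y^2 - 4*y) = (y + 6)/y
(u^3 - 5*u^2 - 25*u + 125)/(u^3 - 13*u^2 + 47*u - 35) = (u^2 - 25)/(u^2 - 8*u + 7)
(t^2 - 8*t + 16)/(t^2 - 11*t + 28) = (t - 4)/(t - 7)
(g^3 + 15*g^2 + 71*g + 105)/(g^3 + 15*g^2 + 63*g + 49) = (g^2 + 8*g + 15)/(g^2 + 8*g + 7)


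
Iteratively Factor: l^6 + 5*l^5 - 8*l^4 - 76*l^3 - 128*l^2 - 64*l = (l + 2)*(l^5 + 3*l^4 - 14*l^3 - 48*l^2 - 32*l) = (l - 4)*(l + 2)*(l^4 + 7*l^3 + 14*l^2 + 8*l) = (l - 4)*(l + 2)^2*(l^3 + 5*l^2 + 4*l) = l*(l - 4)*(l + 2)^2*(l^2 + 5*l + 4) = l*(l - 4)*(l + 2)^2*(l + 4)*(l + 1)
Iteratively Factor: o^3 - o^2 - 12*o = (o - 4)*(o^2 + 3*o) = o*(o - 4)*(o + 3)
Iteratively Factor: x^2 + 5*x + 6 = (x + 2)*(x + 3)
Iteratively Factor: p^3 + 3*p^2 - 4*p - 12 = (p + 2)*(p^2 + p - 6) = (p - 2)*(p + 2)*(p + 3)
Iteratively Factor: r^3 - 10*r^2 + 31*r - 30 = (r - 5)*(r^2 - 5*r + 6) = (r - 5)*(r - 2)*(r - 3)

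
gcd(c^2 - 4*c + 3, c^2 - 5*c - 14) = 1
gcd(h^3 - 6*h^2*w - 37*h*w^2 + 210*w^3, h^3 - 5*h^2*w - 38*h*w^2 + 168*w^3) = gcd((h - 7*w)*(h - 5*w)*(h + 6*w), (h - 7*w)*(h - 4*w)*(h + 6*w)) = -h^2 + h*w + 42*w^2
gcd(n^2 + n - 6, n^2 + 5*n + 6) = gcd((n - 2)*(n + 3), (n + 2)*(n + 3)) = n + 3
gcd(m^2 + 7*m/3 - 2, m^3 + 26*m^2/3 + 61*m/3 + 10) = m + 3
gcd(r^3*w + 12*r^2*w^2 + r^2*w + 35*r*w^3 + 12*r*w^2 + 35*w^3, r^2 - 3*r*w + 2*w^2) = 1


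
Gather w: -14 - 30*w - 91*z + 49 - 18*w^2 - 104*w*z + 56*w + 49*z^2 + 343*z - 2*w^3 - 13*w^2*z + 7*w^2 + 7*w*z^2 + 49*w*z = -2*w^3 + w^2*(-13*z - 11) + w*(7*z^2 - 55*z + 26) + 49*z^2 + 252*z + 35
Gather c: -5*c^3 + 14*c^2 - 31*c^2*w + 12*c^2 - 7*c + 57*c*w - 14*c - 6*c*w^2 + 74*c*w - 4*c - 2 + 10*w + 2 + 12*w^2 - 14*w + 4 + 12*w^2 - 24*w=-5*c^3 + c^2*(26 - 31*w) + c*(-6*w^2 + 131*w - 25) + 24*w^2 - 28*w + 4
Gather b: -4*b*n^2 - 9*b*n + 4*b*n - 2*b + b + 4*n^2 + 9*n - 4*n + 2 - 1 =b*(-4*n^2 - 5*n - 1) + 4*n^2 + 5*n + 1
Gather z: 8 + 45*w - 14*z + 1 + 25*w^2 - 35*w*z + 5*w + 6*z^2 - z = 25*w^2 + 50*w + 6*z^2 + z*(-35*w - 15) + 9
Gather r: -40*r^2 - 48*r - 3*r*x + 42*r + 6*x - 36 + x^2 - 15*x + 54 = -40*r^2 + r*(-3*x - 6) + x^2 - 9*x + 18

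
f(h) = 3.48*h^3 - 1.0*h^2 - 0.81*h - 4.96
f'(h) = 10.44*h^2 - 2.0*h - 0.81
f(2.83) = 63.61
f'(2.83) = 77.14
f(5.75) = 618.90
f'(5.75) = 332.86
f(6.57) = 933.46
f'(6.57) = 436.69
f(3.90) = 183.10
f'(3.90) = 150.18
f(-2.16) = -42.95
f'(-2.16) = 52.22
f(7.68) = 1506.22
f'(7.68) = 599.61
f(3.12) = 88.47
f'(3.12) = 94.58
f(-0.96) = -8.18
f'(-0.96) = 10.73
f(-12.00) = -6152.68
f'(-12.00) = 1526.55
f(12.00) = 5854.76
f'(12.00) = 1478.55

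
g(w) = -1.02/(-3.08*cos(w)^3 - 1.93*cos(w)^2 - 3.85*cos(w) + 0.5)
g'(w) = -1.02*(-9.24*sin(w)*cos(w)^2 - 3.86*sin(w)*cos(w) - 3.85*sin(w))/(-3.08*cos(w)^3 - 1.93*cos(w)^2 - 3.85*cos(w) + 0.5)^2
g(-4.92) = 2.53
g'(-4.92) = 31.03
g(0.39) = 0.14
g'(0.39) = 0.12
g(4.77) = -3.76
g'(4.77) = -56.75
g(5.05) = 0.93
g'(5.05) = -4.90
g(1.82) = -0.74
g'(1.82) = 1.80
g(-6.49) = 0.13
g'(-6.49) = -0.05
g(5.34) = 0.33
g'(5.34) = -0.83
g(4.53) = -0.88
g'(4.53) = -2.61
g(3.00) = -0.19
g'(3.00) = 0.04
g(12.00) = 0.17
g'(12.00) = -0.21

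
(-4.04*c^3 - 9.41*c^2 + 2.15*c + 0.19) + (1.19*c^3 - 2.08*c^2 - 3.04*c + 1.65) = -2.85*c^3 - 11.49*c^2 - 0.89*c + 1.84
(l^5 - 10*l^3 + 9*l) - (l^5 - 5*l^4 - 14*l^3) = 5*l^4 + 4*l^3 + 9*l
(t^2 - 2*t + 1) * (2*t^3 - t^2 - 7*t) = 2*t^5 - 5*t^4 - 3*t^3 + 13*t^2 - 7*t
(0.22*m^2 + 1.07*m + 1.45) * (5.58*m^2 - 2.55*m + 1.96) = 1.2276*m^4 + 5.4096*m^3 + 5.7937*m^2 - 1.6003*m + 2.842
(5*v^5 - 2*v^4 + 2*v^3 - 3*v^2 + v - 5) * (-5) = -25*v^5 + 10*v^4 - 10*v^3 + 15*v^2 - 5*v + 25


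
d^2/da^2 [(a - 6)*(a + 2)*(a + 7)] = 6*a + 6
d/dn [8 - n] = -1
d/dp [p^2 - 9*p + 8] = 2*p - 9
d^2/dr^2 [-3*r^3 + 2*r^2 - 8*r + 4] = 4 - 18*r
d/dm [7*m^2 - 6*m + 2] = 14*m - 6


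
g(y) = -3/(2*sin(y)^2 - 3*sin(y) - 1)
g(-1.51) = -0.75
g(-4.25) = 1.44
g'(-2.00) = 0.72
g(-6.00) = 1.78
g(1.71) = 1.49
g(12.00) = -2.53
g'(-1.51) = -0.08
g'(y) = -3*(-4*sin(y)*cos(y) + 3*cos(y))/(2*sin(y)^2 - 3*sin(y) - 1)^2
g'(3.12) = 7.72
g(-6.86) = -2.44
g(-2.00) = -0.89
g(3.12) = 2.82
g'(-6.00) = -1.92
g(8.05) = 1.49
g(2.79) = 1.67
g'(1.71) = -0.10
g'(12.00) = -9.27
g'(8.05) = -0.13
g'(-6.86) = -8.60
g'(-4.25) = -0.18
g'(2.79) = 1.42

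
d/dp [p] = 1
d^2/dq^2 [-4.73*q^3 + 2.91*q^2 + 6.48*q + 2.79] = 5.82 - 28.38*q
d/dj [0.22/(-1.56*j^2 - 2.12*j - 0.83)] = (0.6864*j + 0.4664)/(1.56*j^2 + 2.12*j + 0.83)^2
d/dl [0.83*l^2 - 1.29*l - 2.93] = 1.66*l - 1.29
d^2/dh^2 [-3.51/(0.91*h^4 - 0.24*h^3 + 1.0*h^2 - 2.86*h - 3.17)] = ((38.3292*h^2 - 5.0544*h + 7.02)*(-0.91*h^4 + 0.24*h^3 - 1.0*h^2 + 2.86*h + 3.17) + 3.51*(3.64*h^3 - 0.72*h^2 + 2.0*h - 2.86)*(7.28*h^3 - 1.44*h^2 + 4.0*h - 5.72))/(-0.91*h^4 + 0.24*h^3 - 1.0*h^2 + 2.86*h + 3.17)^3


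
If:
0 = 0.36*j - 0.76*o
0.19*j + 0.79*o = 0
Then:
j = 0.00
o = 0.00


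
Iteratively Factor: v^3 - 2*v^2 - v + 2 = (v - 2)*(v^2 - 1) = (v - 2)*(v + 1)*(v - 1)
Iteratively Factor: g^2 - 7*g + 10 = (g - 2)*(g - 5)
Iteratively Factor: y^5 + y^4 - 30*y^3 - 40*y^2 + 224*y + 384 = (y - 4)*(y^4 + 5*y^3 - 10*y^2 - 80*y - 96) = (y - 4)^2*(y^3 + 9*y^2 + 26*y + 24) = (y - 4)^2*(y + 3)*(y^2 + 6*y + 8) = (y - 4)^2*(y + 2)*(y + 3)*(y + 4)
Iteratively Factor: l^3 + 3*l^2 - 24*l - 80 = (l + 4)*(l^2 - l - 20) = (l - 5)*(l + 4)*(l + 4)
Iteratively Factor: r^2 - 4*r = (r - 4)*(r)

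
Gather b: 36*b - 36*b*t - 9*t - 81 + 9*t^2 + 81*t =b*(36 - 36*t) + 9*t^2 + 72*t - 81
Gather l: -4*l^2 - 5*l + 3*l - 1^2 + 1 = -4*l^2 - 2*l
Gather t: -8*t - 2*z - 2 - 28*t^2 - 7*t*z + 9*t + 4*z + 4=-28*t^2 + t*(1 - 7*z) + 2*z + 2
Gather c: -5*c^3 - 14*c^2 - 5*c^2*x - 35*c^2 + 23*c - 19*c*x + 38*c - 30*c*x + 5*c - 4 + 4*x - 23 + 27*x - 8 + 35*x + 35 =-5*c^3 + c^2*(-5*x - 49) + c*(66 - 49*x) + 66*x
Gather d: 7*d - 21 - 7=7*d - 28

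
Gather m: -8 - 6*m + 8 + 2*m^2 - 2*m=2*m^2 - 8*m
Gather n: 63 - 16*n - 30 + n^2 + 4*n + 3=n^2 - 12*n + 36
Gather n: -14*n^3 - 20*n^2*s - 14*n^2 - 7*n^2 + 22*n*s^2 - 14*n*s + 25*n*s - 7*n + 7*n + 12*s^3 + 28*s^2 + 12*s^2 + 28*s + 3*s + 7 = -14*n^3 + n^2*(-20*s - 21) + n*(22*s^2 + 11*s) + 12*s^3 + 40*s^2 + 31*s + 7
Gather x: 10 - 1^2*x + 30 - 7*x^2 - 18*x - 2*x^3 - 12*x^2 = -2*x^3 - 19*x^2 - 19*x + 40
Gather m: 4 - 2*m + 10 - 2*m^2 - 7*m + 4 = -2*m^2 - 9*m + 18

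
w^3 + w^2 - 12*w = w*(w - 3)*(w + 4)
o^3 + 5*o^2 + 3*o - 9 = (o - 1)*(o + 3)^2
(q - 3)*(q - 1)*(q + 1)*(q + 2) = q^4 - q^3 - 7*q^2 + q + 6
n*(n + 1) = n^2 + n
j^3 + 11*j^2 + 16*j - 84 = (j - 2)*(j + 6)*(j + 7)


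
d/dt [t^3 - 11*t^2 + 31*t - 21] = 3*t^2 - 22*t + 31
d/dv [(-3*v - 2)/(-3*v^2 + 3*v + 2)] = 3*v*(-3*v - 4)/(9*v^4 - 18*v^3 - 3*v^2 + 12*v + 4)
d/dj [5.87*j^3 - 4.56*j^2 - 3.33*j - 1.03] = 17.61*j^2 - 9.12*j - 3.33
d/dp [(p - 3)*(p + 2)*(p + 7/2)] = 3*p^2 + 5*p - 19/2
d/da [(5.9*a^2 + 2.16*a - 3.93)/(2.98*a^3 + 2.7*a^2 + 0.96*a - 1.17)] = (-17.582*a^4 - 12.8736*a^3 + 34.9662*a^2 + 7.416*a + 1.2456)/(8.8804*a^6 + 16.092*a^5 + 13.0116*a^4 - 1.7892*a^3 - 5.3964*a^2 - 2.2464*a + 1.3689)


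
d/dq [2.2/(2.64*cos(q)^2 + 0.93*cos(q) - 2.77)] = (11.616*cos(q) + 2.046)*sin(q)/(2.64*cos(q)^2 + 0.93*cos(q) - 2.77)^2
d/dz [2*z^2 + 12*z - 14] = 4*z + 12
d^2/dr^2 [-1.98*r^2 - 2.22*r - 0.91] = -3.96000000000000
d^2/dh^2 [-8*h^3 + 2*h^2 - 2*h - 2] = 4 - 48*h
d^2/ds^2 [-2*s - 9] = 0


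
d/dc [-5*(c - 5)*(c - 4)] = 45 - 10*c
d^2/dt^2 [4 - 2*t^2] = -4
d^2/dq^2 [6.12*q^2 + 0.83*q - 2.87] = 12.2400000000000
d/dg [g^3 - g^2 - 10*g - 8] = 3*g^2 - 2*g - 10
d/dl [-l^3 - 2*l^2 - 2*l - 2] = -3*l^2 - 4*l - 2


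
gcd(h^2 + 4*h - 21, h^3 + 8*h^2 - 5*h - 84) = h^2 + 4*h - 21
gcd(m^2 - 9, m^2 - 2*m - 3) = m - 3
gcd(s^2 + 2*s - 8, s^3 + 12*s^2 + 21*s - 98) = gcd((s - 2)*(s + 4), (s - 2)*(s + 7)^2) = s - 2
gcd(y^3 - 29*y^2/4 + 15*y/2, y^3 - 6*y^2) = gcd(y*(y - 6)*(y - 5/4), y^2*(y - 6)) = y^2 - 6*y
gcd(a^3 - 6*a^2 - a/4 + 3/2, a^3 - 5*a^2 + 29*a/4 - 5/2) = a - 1/2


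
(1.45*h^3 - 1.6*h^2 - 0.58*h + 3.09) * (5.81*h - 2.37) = 8.4245*h^4 - 12.7325*h^3 + 0.422200000000001*h^2 + 19.3275*h - 7.3233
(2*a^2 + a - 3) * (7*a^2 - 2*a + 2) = 14*a^4 + 3*a^3 - 19*a^2 + 8*a - 6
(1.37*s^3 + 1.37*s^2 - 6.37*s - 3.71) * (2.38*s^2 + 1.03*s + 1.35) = 3.2606*s^5 + 4.6717*s^4 - 11.9*s^3 - 13.5414*s^2 - 12.4208*s - 5.0085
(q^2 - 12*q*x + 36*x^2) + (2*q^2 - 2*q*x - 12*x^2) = 3*q^2 - 14*q*x + 24*x^2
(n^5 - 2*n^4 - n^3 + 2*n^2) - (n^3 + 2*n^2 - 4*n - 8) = n^5 - 2*n^4 - 2*n^3 + 4*n + 8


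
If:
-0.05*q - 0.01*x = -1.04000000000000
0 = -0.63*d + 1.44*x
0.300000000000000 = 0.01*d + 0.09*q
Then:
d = -739.76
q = 85.53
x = -323.65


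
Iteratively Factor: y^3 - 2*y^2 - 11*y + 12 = (y - 1)*(y^2 - y - 12) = (y - 4)*(y - 1)*(y + 3)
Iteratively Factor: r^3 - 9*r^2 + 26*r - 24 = (r - 4)*(r^2 - 5*r + 6) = (r - 4)*(r - 2)*(r - 3)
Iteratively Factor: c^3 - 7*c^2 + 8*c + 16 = (c + 1)*(c^2 - 8*c + 16) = (c - 4)*(c + 1)*(c - 4)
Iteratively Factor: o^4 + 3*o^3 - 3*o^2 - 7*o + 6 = (o - 1)*(o^3 + 4*o^2 + o - 6) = (o - 1)^2*(o^2 + 5*o + 6) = (o - 1)^2*(o + 2)*(o + 3)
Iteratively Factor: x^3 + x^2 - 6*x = (x)*(x^2 + x - 6) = x*(x + 3)*(x - 2)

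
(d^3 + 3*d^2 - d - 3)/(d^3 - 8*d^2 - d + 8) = (d + 3)/(d - 8)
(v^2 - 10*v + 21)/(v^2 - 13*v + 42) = (v - 3)/(v - 6)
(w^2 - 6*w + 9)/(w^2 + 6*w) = (w^2 - 6*w + 9)/(w*(w + 6))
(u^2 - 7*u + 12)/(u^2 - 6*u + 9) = (u - 4)/(u - 3)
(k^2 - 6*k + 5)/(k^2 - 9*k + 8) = (k - 5)/(k - 8)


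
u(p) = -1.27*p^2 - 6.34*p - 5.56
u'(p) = -2.54*p - 6.34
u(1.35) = -16.43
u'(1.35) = -9.77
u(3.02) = -36.29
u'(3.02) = -14.01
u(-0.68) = -1.84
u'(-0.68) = -4.61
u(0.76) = -11.11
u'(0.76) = -8.27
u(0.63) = -10.06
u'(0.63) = -7.94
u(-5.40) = -8.36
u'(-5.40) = 7.38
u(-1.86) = 1.84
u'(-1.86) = -1.62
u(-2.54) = 2.35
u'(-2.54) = 0.11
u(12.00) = -264.52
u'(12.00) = -36.82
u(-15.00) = -196.21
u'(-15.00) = 31.76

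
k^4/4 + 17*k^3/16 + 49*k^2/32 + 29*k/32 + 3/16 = (k/2 + 1/4)*(k/2 + 1)*(k + 3/4)*(k + 1)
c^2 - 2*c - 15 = (c - 5)*(c + 3)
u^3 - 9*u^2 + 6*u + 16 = (u - 8)*(u - 2)*(u + 1)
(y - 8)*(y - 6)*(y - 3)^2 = y^4 - 20*y^3 + 141*y^2 - 414*y + 432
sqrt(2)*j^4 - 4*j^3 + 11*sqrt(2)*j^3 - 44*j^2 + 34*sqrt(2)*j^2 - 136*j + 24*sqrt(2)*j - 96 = (j + 4)*(j + 6)*(j - 2*sqrt(2))*(sqrt(2)*j + sqrt(2))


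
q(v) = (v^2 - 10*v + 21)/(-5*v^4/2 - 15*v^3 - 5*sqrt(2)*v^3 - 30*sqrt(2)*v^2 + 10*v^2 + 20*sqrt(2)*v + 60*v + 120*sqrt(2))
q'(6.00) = 0.00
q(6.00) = 0.00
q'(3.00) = 0.01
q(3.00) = 0.00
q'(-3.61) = 2.35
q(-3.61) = 1.66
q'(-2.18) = -37.65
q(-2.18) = -10.21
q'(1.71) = 0.14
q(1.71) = 0.07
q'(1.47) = 0.02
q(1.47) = 0.06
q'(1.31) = 0.00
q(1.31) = 0.06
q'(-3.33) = 6.35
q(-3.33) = 2.76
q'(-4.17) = 0.58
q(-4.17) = 0.97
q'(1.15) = -0.01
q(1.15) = 0.06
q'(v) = (2*v - 10)/(-5*v^4/2 - 15*v^3 - 5*sqrt(2)*v^3 - 30*sqrt(2)*v^2 + 10*v^2 + 20*sqrt(2)*v + 60*v + 120*sqrt(2)) + (v^2 - 10*v + 21)*(10*v^3 + 15*sqrt(2)*v^2 + 45*v^2 - 20*v + 60*sqrt(2)*v - 60 - 20*sqrt(2))/(-5*v^4/2 - 15*v^3 - 5*sqrt(2)*v^3 - 30*sqrt(2)*v^2 + 10*v^2 + 20*sqrt(2)*v + 60*v + 120*sqrt(2))^2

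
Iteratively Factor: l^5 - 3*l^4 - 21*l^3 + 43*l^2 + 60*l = (l + 4)*(l^4 - 7*l^3 + 7*l^2 + 15*l) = l*(l + 4)*(l^3 - 7*l^2 + 7*l + 15) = l*(l + 1)*(l + 4)*(l^2 - 8*l + 15) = l*(l - 5)*(l + 1)*(l + 4)*(l - 3)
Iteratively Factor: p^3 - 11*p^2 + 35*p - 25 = (p - 5)*(p^2 - 6*p + 5) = (p - 5)^2*(p - 1)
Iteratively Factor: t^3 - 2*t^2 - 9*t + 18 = (t - 3)*(t^2 + t - 6) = (t - 3)*(t + 3)*(t - 2)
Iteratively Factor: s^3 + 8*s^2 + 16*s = (s + 4)*(s^2 + 4*s) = (s + 4)^2*(s)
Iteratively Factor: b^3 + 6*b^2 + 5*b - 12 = (b - 1)*(b^2 + 7*b + 12) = (b - 1)*(b + 3)*(b + 4)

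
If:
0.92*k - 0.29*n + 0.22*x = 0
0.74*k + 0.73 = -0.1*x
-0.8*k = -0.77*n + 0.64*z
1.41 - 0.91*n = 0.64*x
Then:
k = -1.60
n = -1.64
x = 4.53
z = 0.03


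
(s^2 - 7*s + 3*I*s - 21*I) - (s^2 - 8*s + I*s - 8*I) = s + 2*I*s - 13*I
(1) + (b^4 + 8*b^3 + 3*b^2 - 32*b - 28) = b^4 + 8*b^3 + 3*b^2 - 32*b - 27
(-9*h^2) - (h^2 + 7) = -10*h^2 - 7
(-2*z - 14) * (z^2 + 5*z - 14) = -2*z^3 - 24*z^2 - 42*z + 196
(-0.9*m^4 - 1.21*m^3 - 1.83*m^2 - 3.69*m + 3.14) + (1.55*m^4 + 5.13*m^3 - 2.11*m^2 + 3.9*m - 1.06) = 0.65*m^4 + 3.92*m^3 - 3.94*m^2 + 0.21*m + 2.08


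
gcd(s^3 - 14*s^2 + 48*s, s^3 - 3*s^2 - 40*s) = s^2 - 8*s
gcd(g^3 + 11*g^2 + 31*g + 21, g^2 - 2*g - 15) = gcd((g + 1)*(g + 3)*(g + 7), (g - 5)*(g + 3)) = g + 3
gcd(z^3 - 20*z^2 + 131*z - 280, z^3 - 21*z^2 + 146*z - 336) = z^2 - 15*z + 56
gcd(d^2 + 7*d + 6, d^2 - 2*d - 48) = d + 6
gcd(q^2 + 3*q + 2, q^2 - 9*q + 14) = 1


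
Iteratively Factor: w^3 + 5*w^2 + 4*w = (w)*(w^2 + 5*w + 4) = w*(w + 1)*(w + 4)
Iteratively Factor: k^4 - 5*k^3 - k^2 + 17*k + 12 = (k - 3)*(k^3 - 2*k^2 - 7*k - 4) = (k - 3)*(k + 1)*(k^2 - 3*k - 4) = (k - 4)*(k - 3)*(k + 1)*(k + 1)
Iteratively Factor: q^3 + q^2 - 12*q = (q)*(q^2 + q - 12) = q*(q + 4)*(q - 3)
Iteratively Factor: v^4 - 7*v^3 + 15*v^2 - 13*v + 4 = (v - 1)*(v^3 - 6*v^2 + 9*v - 4) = (v - 1)^2*(v^2 - 5*v + 4) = (v - 1)^3*(v - 4)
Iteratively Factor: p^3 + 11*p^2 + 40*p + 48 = (p + 3)*(p^2 + 8*p + 16) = (p + 3)*(p + 4)*(p + 4)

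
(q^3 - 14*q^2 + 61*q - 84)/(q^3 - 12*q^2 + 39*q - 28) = (q - 3)/(q - 1)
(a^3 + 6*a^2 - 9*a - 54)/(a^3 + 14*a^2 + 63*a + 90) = (a - 3)/(a + 5)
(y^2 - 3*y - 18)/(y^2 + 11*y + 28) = (y^2 - 3*y - 18)/(y^2 + 11*y + 28)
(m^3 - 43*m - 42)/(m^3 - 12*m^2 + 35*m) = (m^2 + 7*m + 6)/(m*(m - 5))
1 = 1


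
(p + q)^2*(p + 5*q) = p^3 + 7*p^2*q + 11*p*q^2 + 5*q^3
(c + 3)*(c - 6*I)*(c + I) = c^3 + 3*c^2 - 5*I*c^2 + 6*c - 15*I*c + 18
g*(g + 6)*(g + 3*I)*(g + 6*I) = g^4 + 6*g^3 + 9*I*g^3 - 18*g^2 + 54*I*g^2 - 108*g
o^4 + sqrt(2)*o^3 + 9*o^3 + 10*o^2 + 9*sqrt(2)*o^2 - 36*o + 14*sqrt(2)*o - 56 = (o + 2)*(o + 7)*(o - sqrt(2))*(o + 2*sqrt(2))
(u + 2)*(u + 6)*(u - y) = u^3 - u^2*y + 8*u^2 - 8*u*y + 12*u - 12*y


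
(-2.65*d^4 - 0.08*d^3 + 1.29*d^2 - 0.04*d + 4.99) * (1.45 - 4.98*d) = 13.197*d^5 - 3.4441*d^4 - 6.5402*d^3 + 2.0697*d^2 - 24.9082*d + 7.2355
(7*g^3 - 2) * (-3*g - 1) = -21*g^4 - 7*g^3 + 6*g + 2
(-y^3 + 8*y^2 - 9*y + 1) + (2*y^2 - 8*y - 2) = -y^3 + 10*y^2 - 17*y - 1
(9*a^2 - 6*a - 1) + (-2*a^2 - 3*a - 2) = 7*a^2 - 9*a - 3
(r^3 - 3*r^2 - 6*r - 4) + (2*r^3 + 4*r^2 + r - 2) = 3*r^3 + r^2 - 5*r - 6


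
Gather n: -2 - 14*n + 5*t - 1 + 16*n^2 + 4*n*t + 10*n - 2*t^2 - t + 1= 16*n^2 + n*(4*t - 4) - 2*t^2 + 4*t - 2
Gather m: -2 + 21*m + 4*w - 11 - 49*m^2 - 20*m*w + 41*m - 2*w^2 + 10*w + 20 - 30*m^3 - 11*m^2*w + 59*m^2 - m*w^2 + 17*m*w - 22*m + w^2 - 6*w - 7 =-30*m^3 + m^2*(10 - 11*w) + m*(-w^2 - 3*w + 40) - w^2 + 8*w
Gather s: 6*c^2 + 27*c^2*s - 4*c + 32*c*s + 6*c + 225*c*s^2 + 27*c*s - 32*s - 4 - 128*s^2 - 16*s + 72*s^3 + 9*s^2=6*c^2 + 2*c + 72*s^3 + s^2*(225*c - 119) + s*(27*c^2 + 59*c - 48) - 4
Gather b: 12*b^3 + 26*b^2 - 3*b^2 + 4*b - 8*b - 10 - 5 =12*b^3 + 23*b^2 - 4*b - 15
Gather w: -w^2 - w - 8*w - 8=-w^2 - 9*w - 8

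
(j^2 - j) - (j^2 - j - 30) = 30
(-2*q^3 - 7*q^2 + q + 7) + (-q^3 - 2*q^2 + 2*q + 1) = -3*q^3 - 9*q^2 + 3*q + 8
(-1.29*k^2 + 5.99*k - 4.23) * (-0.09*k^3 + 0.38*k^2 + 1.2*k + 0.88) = 0.1161*k^5 - 1.0293*k^4 + 1.1089*k^3 + 4.4454*k^2 + 0.1952*k - 3.7224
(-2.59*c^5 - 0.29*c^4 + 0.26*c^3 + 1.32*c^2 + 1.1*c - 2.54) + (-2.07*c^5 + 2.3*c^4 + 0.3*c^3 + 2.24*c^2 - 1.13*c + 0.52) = -4.66*c^5 + 2.01*c^4 + 0.56*c^3 + 3.56*c^2 - 0.0299999999999998*c - 2.02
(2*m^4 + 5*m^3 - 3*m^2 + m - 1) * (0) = 0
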